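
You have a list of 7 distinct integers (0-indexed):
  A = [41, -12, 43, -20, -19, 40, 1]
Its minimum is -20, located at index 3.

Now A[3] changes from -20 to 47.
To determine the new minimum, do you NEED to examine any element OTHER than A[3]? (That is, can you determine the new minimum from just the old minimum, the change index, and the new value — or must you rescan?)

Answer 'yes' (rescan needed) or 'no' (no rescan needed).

Answer: yes

Derivation:
Old min = -20 at index 3
Change at index 3: -20 -> 47
Index 3 WAS the min and new value 47 > old min -20. Must rescan other elements to find the new min.
Needs rescan: yes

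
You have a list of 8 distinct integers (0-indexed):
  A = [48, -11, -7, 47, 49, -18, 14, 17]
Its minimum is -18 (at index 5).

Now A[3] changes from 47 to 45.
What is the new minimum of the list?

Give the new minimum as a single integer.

Old min = -18 (at index 5)
Change: A[3] 47 -> 45
Changed element was NOT the old min.
  New min = min(old_min, new_val) = min(-18, 45) = -18

Answer: -18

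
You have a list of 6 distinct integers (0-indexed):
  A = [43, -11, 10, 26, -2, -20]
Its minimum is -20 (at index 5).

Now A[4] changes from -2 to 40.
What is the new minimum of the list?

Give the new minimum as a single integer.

Old min = -20 (at index 5)
Change: A[4] -2 -> 40
Changed element was NOT the old min.
  New min = min(old_min, new_val) = min(-20, 40) = -20

Answer: -20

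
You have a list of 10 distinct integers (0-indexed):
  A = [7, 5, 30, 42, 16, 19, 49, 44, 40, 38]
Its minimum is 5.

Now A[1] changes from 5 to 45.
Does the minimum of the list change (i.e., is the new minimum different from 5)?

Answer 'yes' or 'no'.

Old min = 5
Change: A[1] 5 -> 45
Changed element was the min; new min must be rechecked.
New min = 7; changed? yes

Answer: yes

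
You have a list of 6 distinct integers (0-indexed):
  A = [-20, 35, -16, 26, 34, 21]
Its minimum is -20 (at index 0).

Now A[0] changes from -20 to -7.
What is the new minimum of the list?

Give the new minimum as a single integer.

Old min = -20 (at index 0)
Change: A[0] -20 -> -7
Changed element WAS the min. Need to check: is -7 still <= all others?
  Min of remaining elements: -16
  New min = min(-7, -16) = -16

Answer: -16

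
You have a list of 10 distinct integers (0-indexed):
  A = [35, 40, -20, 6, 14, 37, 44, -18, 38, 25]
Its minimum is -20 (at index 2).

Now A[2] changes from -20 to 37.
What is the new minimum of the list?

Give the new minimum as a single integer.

Old min = -20 (at index 2)
Change: A[2] -20 -> 37
Changed element WAS the min. Need to check: is 37 still <= all others?
  Min of remaining elements: -18
  New min = min(37, -18) = -18

Answer: -18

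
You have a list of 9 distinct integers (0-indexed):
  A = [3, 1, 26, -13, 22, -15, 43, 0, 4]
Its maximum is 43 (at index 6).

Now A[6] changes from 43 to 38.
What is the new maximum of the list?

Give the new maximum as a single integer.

Answer: 38

Derivation:
Old max = 43 (at index 6)
Change: A[6] 43 -> 38
Changed element WAS the max -> may need rescan.
  Max of remaining elements: 26
  New max = max(38, 26) = 38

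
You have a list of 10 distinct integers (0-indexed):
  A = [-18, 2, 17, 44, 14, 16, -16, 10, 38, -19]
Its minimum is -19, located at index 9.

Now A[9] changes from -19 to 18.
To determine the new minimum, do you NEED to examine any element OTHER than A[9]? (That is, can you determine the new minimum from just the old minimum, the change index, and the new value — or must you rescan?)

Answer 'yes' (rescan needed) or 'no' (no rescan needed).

Answer: yes

Derivation:
Old min = -19 at index 9
Change at index 9: -19 -> 18
Index 9 WAS the min and new value 18 > old min -19. Must rescan other elements to find the new min.
Needs rescan: yes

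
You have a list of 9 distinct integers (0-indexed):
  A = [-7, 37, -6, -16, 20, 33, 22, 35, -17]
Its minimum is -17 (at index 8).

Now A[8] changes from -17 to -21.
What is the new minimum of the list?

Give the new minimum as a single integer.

Old min = -17 (at index 8)
Change: A[8] -17 -> -21
Changed element WAS the min. Need to check: is -21 still <= all others?
  Min of remaining elements: -16
  New min = min(-21, -16) = -21

Answer: -21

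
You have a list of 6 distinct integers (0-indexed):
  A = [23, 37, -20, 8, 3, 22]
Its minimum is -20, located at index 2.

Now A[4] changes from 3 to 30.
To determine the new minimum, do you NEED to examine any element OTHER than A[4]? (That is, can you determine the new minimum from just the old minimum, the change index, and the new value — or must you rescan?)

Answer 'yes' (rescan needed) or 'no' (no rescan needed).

Answer: no

Derivation:
Old min = -20 at index 2
Change at index 4: 3 -> 30
Index 4 was NOT the min. New min = min(-20, 30). No rescan of other elements needed.
Needs rescan: no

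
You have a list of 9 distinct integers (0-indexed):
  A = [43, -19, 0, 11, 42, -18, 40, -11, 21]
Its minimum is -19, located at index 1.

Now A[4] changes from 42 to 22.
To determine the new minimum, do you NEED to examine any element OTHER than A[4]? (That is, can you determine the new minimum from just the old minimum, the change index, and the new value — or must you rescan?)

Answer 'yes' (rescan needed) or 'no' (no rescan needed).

Answer: no

Derivation:
Old min = -19 at index 1
Change at index 4: 42 -> 22
Index 4 was NOT the min. New min = min(-19, 22). No rescan of other elements needed.
Needs rescan: no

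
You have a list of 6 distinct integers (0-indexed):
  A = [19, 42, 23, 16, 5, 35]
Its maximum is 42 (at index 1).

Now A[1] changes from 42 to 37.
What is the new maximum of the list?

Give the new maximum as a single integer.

Answer: 37

Derivation:
Old max = 42 (at index 1)
Change: A[1] 42 -> 37
Changed element WAS the max -> may need rescan.
  Max of remaining elements: 35
  New max = max(37, 35) = 37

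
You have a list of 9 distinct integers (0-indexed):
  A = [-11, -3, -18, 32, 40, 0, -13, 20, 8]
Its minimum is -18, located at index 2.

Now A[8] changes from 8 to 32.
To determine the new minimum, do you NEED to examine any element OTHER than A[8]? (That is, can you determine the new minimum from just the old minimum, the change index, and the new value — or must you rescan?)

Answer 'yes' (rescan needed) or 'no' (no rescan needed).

Old min = -18 at index 2
Change at index 8: 8 -> 32
Index 8 was NOT the min. New min = min(-18, 32). No rescan of other elements needed.
Needs rescan: no

Answer: no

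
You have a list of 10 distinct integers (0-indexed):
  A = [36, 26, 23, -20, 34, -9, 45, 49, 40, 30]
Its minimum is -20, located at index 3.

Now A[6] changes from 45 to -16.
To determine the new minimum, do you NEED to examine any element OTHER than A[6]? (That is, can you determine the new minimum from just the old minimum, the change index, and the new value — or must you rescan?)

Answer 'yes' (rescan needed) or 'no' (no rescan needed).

Old min = -20 at index 3
Change at index 6: 45 -> -16
Index 6 was NOT the min. New min = min(-20, -16). No rescan of other elements needed.
Needs rescan: no

Answer: no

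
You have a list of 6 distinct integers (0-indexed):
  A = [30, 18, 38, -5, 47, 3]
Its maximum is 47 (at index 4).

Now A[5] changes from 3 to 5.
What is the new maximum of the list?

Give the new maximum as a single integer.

Answer: 47

Derivation:
Old max = 47 (at index 4)
Change: A[5] 3 -> 5
Changed element was NOT the old max.
  New max = max(old_max, new_val) = max(47, 5) = 47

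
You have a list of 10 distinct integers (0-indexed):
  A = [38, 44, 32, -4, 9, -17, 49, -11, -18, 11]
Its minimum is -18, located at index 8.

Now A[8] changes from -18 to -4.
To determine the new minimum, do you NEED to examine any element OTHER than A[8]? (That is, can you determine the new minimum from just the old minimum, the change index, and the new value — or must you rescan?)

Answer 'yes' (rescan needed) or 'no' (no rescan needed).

Old min = -18 at index 8
Change at index 8: -18 -> -4
Index 8 WAS the min and new value -4 > old min -18. Must rescan other elements to find the new min.
Needs rescan: yes

Answer: yes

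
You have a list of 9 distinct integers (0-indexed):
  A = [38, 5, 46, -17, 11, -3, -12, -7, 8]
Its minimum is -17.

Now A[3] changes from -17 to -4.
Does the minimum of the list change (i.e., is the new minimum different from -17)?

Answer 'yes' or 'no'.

Old min = -17
Change: A[3] -17 -> -4
Changed element was the min; new min must be rechecked.
New min = -12; changed? yes

Answer: yes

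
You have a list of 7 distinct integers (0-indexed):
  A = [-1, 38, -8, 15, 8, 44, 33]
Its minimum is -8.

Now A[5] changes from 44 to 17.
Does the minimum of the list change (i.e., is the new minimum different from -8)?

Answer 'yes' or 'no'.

Answer: no

Derivation:
Old min = -8
Change: A[5] 44 -> 17
Changed element was NOT the min; min changes only if 17 < -8.
New min = -8; changed? no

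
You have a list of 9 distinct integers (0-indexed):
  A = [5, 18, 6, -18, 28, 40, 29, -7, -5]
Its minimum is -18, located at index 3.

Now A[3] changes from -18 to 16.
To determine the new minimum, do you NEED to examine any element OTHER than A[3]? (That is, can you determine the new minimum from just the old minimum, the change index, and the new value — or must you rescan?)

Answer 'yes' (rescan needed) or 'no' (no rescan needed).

Answer: yes

Derivation:
Old min = -18 at index 3
Change at index 3: -18 -> 16
Index 3 WAS the min and new value 16 > old min -18. Must rescan other elements to find the new min.
Needs rescan: yes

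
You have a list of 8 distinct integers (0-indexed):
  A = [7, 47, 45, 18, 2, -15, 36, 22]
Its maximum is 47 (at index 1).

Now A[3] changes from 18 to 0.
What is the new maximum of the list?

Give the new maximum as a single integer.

Answer: 47

Derivation:
Old max = 47 (at index 1)
Change: A[3] 18 -> 0
Changed element was NOT the old max.
  New max = max(old_max, new_val) = max(47, 0) = 47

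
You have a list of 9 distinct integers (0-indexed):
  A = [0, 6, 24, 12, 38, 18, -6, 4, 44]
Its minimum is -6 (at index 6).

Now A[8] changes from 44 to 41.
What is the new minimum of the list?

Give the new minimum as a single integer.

Old min = -6 (at index 6)
Change: A[8] 44 -> 41
Changed element was NOT the old min.
  New min = min(old_min, new_val) = min(-6, 41) = -6

Answer: -6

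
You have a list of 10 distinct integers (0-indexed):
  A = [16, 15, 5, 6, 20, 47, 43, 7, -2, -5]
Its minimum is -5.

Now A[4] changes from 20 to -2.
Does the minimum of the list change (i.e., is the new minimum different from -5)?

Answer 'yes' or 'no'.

Answer: no

Derivation:
Old min = -5
Change: A[4] 20 -> -2
Changed element was NOT the min; min changes only if -2 < -5.
New min = -5; changed? no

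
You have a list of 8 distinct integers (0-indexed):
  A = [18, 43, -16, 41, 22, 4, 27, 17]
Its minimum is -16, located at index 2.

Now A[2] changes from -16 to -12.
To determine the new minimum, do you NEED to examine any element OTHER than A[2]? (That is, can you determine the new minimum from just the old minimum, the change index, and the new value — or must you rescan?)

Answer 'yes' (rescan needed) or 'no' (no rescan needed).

Old min = -16 at index 2
Change at index 2: -16 -> -12
Index 2 WAS the min and new value -12 > old min -16. Must rescan other elements to find the new min.
Needs rescan: yes

Answer: yes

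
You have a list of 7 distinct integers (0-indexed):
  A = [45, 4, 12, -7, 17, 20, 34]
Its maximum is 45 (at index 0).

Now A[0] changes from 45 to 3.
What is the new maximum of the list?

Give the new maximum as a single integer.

Answer: 34

Derivation:
Old max = 45 (at index 0)
Change: A[0] 45 -> 3
Changed element WAS the max -> may need rescan.
  Max of remaining elements: 34
  New max = max(3, 34) = 34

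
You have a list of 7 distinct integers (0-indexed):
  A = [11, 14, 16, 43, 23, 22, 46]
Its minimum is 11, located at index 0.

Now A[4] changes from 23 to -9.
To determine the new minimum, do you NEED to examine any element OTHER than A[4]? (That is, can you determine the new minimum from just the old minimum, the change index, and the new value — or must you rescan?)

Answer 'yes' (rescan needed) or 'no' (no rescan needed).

Old min = 11 at index 0
Change at index 4: 23 -> -9
Index 4 was NOT the min. New min = min(11, -9). No rescan of other elements needed.
Needs rescan: no

Answer: no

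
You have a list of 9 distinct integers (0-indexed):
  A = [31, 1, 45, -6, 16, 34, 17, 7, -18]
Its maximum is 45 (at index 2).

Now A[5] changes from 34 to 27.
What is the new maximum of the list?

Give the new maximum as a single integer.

Old max = 45 (at index 2)
Change: A[5] 34 -> 27
Changed element was NOT the old max.
  New max = max(old_max, new_val) = max(45, 27) = 45

Answer: 45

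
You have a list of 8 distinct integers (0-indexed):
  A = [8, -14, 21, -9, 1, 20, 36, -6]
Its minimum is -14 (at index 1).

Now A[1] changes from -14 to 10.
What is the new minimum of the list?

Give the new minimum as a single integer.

Old min = -14 (at index 1)
Change: A[1] -14 -> 10
Changed element WAS the min. Need to check: is 10 still <= all others?
  Min of remaining elements: -9
  New min = min(10, -9) = -9

Answer: -9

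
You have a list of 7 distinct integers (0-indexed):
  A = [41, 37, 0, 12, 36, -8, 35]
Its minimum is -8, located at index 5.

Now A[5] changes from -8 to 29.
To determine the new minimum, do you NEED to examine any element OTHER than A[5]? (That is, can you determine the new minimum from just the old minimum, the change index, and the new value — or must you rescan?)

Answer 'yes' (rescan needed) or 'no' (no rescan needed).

Answer: yes

Derivation:
Old min = -8 at index 5
Change at index 5: -8 -> 29
Index 5 WAS the min and new value 29 > old min -8. Must rescan other elements to find the new min.
Needs rescan: yes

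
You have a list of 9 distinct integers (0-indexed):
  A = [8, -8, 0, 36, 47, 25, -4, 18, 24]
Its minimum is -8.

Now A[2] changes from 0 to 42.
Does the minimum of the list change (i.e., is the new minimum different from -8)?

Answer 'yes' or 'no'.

Answer: no

Derivation:
Old min = -8
Change: A[2] 0 -> 42
Changed element was NOT the min; min changes only if 42 < -8.
New min = -8; changed? no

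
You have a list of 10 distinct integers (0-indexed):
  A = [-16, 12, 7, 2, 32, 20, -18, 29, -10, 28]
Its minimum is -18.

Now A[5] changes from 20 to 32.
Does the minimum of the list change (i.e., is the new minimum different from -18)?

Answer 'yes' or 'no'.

Old min = -18
Change: A[5] 20 -> 32
Changed element was NOT the min; min changes only if 32 < -18.
New min = -18; changed? no

Answer: no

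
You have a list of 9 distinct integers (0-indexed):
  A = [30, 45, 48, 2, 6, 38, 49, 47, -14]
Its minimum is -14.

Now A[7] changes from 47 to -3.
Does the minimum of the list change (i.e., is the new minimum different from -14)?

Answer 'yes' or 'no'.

Old min = -14
Change: A[7] 47 -> -3
Changed element was NOT the min; min changes only if -3 < -14.
New min = -14; changed? no

Answer: no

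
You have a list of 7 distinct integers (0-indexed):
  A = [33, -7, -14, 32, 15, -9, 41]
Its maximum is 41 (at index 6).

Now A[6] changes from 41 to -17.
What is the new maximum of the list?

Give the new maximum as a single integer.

Old max = 41 (at index 6)
Change: A[6] 41 -> -17
Changed element WAS the max -> may need rescan.
  Max of remaining elements: 33
  New max = max(-17, 33) = 33

Answer: 33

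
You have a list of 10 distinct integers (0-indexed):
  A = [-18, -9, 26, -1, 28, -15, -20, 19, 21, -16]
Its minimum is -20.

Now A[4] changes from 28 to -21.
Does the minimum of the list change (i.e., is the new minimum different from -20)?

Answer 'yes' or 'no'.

Old min = -20
Change: A[4] 28 -> -21
Changed element was NOT the min; min changes only if -21 < -20.
New min = -21; changed? yes

Answer: yes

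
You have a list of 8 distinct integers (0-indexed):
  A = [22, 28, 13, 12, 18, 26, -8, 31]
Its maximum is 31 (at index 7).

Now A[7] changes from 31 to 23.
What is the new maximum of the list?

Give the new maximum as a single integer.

Answer: 28

Derivation:
Old max = 31 (at index 7)
Change: A[7] 31 -> 23
Changed element WAS the max -> may need rescan.
  Max of remaining elements: 28
  New max = max(23, 28) = 28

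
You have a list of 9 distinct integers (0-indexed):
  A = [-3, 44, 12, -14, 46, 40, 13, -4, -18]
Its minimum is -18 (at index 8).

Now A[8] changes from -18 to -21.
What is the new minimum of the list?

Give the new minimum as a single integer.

Old min = -18 (at index 8)
Change: A[8] -18 -> -21
Changed element WAS the min. Need to check: is -21 still <= all others?
  Min of remaining elements: -14
  New min = min(-21, -14) = -21

Answer: -21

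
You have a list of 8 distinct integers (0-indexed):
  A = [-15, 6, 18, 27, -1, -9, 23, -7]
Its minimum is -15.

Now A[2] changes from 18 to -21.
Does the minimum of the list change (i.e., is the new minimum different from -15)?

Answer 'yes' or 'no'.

Answer: yes

Derivation:
Old min = -15
Change: A[2] 18 -> -21
Changed element was NOT the min; min changes only if -21 < -15.
New min = -21; changed? yes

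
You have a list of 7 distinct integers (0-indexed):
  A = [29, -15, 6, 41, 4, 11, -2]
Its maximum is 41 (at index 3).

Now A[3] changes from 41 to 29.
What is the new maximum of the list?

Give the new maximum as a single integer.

Answer: 29

Derivation:
Old max = 41 (at index 3)
Change: A[3] 41 -> 29
Changed element WAS the max -> may need rescan.
  Max of remaining elements: 29
  New max = max(29, 29) = 29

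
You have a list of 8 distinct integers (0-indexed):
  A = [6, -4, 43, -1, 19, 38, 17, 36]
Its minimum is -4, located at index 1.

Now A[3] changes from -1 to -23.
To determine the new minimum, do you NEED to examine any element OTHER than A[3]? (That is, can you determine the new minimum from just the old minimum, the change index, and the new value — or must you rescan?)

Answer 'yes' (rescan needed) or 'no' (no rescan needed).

Old min = -4 at index 1
Change at index 3: -1 -> -23
Index 3 was NOT the min. New min = min(-4, -23). No rescan of other elements needed.
Needs rescan: no

Answer: no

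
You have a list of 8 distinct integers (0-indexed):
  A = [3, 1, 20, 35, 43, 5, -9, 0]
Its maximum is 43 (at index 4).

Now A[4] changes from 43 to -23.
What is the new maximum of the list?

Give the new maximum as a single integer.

Answer: 35

Derivation:
Old max = 43 (at index 4)
Change: A[4] 43 -> -23
Changed element WAS the max -> may need rescan.
  Max of remaining elements: 35
  New max = max(-23, 35) = 35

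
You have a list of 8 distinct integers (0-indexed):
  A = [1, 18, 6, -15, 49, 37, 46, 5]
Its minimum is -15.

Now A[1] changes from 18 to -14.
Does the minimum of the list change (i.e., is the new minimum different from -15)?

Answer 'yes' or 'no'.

Old min = -15
Change: A[1] 18 -> -14
Changed element was NOT the min; min changes only if -14 < -15.
New min = -15; changed? no

Answer: no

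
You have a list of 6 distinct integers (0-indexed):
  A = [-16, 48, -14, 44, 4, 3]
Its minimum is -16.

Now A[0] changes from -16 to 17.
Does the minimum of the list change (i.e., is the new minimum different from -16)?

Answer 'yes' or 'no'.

Answer: yes

Derivation:
Old min = -16
Change: A[0] -16 -> 17
Changed element was the min; new min must be rechecked.
New min = -14; changed? yes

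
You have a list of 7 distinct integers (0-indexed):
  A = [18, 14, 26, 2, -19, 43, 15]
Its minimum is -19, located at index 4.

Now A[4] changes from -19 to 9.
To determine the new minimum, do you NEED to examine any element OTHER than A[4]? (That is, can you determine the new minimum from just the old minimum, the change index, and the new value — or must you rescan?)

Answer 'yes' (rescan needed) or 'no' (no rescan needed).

Old min = -19 at index 4
Change at index 4: -19 -> 9
Index 4 WAS the min and new value 9 > old min -19. Must rescan other elements to find the new min.
Needs rescan: yes

Answer: yes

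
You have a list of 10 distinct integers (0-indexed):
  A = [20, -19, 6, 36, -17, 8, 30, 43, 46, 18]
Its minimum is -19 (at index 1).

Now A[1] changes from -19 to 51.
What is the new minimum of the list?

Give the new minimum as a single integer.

Answer: -17

Derivation:
Old min = -19 (at index 1)
Change: A[1] -19 -> 51
Changed element WAS the min. Need to check: is 51 still <= all others?
  Min of remaining elements: -17
  New min = min(51, -17) = -17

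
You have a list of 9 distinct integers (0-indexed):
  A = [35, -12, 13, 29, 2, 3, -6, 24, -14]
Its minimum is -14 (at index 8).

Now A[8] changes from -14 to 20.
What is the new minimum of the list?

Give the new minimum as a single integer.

Old min = -14 (at index 8)
Change: A[8] -14 -> 20
Changed element WAS the min. Need to check: is 20 still <= all others?
  Min of remaining elements: -12
  New min = min(20, -12) = -12

Answer: -12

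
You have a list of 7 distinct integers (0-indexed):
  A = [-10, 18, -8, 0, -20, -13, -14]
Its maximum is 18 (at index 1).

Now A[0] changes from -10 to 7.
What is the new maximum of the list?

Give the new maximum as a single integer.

Old max = 18 (at index 1)
Change: A[0] -10 -> 7
Changed element was NOT the old max.
  New max = max(old_max, new_val) = max(18, 7) = 18

Answer: 18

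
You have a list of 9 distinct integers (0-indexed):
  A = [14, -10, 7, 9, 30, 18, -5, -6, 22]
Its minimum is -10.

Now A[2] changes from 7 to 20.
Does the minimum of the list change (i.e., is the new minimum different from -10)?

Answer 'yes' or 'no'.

Old min = -10
Change: A[2] 7 -> 20
Changed element was NOT the min; min changes only if 20 < -10.
New min = -10; changed? no

Answer: no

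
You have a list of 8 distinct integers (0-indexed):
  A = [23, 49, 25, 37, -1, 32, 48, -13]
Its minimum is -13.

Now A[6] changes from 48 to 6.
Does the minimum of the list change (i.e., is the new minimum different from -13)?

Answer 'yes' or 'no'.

Answer: no

Derivation:
Old min = -13
Change: A[6] 48 -> 6
Changed element was NOT the min; min changes only if 6 < -13.
New min = -13; changed? no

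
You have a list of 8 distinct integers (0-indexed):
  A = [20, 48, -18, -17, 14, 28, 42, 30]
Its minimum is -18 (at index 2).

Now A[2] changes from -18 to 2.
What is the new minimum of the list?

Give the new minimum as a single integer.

Old min = -18 (at index 2)
Change: A[2] -18 -> 2
Changed element WAS the min. Need to check: is 2 still <= all others?
  Min of remaining elements: -17
  New min = min(2, -17) = -17

Answer: -17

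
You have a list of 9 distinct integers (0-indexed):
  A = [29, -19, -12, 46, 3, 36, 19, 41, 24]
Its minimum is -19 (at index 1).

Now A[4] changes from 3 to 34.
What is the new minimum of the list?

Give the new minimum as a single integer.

Old min = -19 (at index 1)
Change: A[4] 3 -> 34
Changed element was NOT the old min.
  New min = min(old_min, new_val) = min(-19, 34) = -19

Answer: -19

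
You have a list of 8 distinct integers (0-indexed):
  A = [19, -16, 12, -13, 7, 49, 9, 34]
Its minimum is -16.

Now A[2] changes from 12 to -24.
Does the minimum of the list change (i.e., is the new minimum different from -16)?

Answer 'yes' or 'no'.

Answer: yes

Derivation:
Old min = -16
Change: A[2] 12 -> -24
Changed element was NOT the min; min changes only if -24 < -16.
New min = -24; changed? yes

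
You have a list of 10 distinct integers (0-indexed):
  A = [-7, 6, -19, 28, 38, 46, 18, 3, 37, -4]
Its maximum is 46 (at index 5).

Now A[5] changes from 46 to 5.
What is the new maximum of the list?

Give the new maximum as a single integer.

Old max = 46 (at index 5)
Change: A[5] 46 -> 5
Changed element WAS the max -> may need rescan.
  Max of remaining elements: 38
  New max = max(5, 38) = 38

Answer: 38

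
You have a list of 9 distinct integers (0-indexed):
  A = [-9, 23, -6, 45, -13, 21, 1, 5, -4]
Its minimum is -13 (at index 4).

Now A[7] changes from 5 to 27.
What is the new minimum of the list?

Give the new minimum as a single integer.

Old min = -13 (at index 4)
Change: A[7] 5 -> 27
Changed element was NOT the old min.
  New min = min(old_min, new_val) = min(-13, 27) = -13

Answer: -13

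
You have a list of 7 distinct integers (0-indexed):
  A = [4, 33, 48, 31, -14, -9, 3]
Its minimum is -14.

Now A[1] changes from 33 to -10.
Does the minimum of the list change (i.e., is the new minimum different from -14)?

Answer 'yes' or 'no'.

Old min = -14
Change: A[1] 33 -> -10
Changed element was NOT the min; min changes only if -10 < -14.
New min = -14; changed? no

Answer: no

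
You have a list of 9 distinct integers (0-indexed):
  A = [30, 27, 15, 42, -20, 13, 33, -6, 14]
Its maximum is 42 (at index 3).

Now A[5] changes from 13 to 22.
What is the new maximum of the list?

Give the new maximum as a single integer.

Answer: 42

Derivation:
Old max = 42 (at index 3)
Change: A[5] 13 -> 22
Changed element was NOT the old max.
  New max = max(old_max, new_val) = max(42, 22) = 42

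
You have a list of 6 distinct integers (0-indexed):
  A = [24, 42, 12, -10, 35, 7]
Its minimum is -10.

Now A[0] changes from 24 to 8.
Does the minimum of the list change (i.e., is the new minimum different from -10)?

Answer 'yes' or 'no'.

Answer: no

Derivation:
Old min = -10
Change: A[0] 24 -> 8
Changed element was NOT the min; min changes only if 8 < -10.
New min = -10; changed? no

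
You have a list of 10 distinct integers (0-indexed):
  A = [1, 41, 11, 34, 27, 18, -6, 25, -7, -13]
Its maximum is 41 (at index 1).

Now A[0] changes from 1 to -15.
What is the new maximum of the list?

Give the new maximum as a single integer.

Answer: 41

Derivation:
Old max = 41 (at index 1)
Change: A[0] 1 -> -15
Changed element was NOT the old max.
  New max = max(old_max, new_val) = max(41, -15) = 41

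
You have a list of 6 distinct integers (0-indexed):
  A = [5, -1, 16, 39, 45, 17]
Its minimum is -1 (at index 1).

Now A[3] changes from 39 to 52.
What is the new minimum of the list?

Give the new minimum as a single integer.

Old min = -1 (at index 1)
Change: A[3] 39 -> 52
Changed element was NOT the old min.
  New min = min(old_min, new_val) = min(-1, 52) = -1

Answer: -1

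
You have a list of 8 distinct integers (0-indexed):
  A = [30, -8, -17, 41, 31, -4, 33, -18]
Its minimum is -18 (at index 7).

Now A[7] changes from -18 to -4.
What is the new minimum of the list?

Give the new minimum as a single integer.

Answer: -17

Derivation:
Old min = -18 (at index 7)
Change: A[7] -18 -> -4
Changed element WAS the min. Need to check: is -4 still <= all others?
  Min of remaining elements: -17
  New min = min(-4, -17) = -17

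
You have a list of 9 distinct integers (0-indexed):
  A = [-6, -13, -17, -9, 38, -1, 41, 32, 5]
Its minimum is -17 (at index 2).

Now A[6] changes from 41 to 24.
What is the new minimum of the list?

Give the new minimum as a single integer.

Old min = -17 (at index 2)
Change: A[6] 41 -> 24
Changed element was NOT the old min.
  New min = min(old_min, new_val) = min(-17, 24) = -17

Answer: -17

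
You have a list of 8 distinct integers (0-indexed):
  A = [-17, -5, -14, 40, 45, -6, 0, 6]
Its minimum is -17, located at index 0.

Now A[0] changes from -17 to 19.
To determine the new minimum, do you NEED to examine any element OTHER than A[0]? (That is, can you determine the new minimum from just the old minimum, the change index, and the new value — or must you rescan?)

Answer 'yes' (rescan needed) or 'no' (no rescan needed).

Old min = -17 at index 0
Change at index 0: -17 -> 19
Index 0 WAS the min and new value 19 > old min -17. Must rescan other elements to find the new min.
Needs rescan: yes

Answer: yes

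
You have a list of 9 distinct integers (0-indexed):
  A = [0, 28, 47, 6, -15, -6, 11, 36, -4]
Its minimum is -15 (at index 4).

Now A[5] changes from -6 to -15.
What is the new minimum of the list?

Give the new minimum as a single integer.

Old min = -15 (at index 4)
Change: A[5] -6 -> -15
Changed element was NOT the old min.
  New min = min(old_min, new_val) = min(-15, -15) = -15

Answer: -15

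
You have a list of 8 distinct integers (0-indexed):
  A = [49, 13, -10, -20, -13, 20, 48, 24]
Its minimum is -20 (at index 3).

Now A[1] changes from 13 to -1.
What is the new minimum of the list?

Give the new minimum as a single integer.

Answer: -20

Derivation:
Old min = -20 (at index 3)
Change: A[1] 13 -> -1
Changed element was NOT the old min.
  New min = min(old_min, new_val) = min(-20, -1) = -20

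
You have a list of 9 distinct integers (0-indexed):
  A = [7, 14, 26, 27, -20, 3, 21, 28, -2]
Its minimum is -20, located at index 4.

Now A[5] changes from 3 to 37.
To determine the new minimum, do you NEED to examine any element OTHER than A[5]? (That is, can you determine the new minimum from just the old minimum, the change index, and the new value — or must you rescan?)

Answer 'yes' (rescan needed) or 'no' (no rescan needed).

Old min = -20 at index 4
Change at index 5: 3 -> 37
Index 5 was NOT the min. New min = min(-20, 37). No rescan of other elements needed.
Needs rescan: no

Answer: no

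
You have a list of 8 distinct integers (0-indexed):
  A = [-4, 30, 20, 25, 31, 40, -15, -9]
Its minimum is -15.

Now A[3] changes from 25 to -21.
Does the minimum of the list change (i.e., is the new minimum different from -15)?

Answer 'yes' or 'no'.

Answer: yes

Derivation:
Old min = -15
Change: A[3] 25 -> -21
Changed element was NOT the min; min changes only if -21 < -15.
New min = -21; changed? yes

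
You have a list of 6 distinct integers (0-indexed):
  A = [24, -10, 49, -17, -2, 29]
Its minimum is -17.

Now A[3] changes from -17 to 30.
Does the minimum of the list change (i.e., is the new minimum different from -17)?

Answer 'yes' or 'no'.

Old min = -17
Change: A[3] -17 -> 30
Changed element was the min; new min must be rechecked.
New min = -10; changed? yes

Answer: yes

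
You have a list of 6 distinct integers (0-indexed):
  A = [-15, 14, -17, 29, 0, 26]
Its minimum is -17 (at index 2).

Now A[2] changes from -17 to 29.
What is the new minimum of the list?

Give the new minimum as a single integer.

Answer: -15

Derivation:
Old min = -17 (at index 2)
Change: A[2] -17 -> 29
Changed element WAS the min. Need to check: is 29 still <= all others?
  Min of remaining elements: -15
  New min = min(29, -15) = -15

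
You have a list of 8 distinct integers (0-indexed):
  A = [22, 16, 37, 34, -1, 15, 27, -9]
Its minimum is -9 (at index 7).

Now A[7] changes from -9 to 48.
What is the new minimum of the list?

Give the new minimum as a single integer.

Old min = -9 (at index 7)
Change: A[7] -9 -> 48
Changed element WAS the min. Need to check: is 48 still <= all others?
  Min of remaining elements: -1
  New min = min(48, -1) = -1

Answer: -1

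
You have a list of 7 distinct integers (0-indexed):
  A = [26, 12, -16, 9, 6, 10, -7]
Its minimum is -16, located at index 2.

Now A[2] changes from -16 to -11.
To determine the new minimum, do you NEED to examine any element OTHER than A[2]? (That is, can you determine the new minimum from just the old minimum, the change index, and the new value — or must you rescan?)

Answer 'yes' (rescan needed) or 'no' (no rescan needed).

Answer: yes

Derivation:
Old min = -16 at index 2
Change at index 2: -16 -> -11
Index 2 WAS the min and new value -11 > old min -16. Must rescan other elements to find the new min.
Needs rescan: yes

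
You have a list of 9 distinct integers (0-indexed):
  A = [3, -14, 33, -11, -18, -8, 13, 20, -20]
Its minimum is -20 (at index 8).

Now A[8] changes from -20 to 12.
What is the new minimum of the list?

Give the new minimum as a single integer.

Answer: -18

Derivation:
Old min = -20 (at index 8)
Change: A[8] -20 -> 12
Changed element WAS the min. Need to check: is 12 still <= all others?
  Min of remaining elements: -18
  New min = min(12, -18) = -18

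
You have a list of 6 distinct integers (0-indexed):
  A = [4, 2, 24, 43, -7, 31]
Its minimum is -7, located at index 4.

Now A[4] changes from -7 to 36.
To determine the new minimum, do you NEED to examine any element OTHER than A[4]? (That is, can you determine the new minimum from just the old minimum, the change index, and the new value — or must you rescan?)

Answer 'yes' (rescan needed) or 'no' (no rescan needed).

Old min = -7 at index 4
Change at index 4: -7 -> 36
Index 4 WAS the min and new value 36 > old min -7. Must rescan other elements to find the new min.
Needs rescan: yes

Answer: yes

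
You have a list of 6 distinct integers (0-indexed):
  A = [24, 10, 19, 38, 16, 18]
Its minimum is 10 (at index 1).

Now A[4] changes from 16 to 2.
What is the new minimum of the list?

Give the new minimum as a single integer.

Old min = 10 (at index 1)
Change: A[4] 16 -> 2
Changed element was NOT the old min.
  New min = min(old_min, new_val) = min(10, 2) = 2

Answer: 2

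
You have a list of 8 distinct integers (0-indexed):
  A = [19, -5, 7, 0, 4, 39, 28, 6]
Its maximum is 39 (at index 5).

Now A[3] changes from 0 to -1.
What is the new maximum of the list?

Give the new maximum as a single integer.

Answer: 39

Derivation:
Old max = 39 (at index 5)
Change: A[3] 0 -> -1
Changed element was NOT the old max.
  New max = max(old_max, new_val) = max(39, -1) = 39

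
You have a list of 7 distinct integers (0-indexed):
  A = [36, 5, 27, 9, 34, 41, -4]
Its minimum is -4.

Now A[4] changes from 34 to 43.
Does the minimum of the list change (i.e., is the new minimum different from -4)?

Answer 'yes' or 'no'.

Answer: no

Derivation:
Old min = -4
Change: A[4] 34 -> 43
Changed element was NOT the min; min changes only if 43 < -4.
New min = -4; changed? no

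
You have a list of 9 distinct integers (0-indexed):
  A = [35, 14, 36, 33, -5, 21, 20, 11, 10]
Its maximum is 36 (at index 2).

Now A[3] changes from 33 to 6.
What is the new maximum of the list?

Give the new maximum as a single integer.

Old max = 36 (at index 2)
Change: A[3] 33 -> 6
Changed element was NOT the old max.
  New max = max(old_max, new_val) = max(36, 6) = 36

Answer: 36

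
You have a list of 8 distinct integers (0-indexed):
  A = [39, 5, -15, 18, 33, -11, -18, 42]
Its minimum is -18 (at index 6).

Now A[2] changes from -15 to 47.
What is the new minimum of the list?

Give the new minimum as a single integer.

Answer: -18

Derivation:
Old min = -18 (at index 6)
Change: A[2] -15 -> 47
Changed element was NOT the old min.
  New min = min(old_min, new_val) = min(-18, 47) = -18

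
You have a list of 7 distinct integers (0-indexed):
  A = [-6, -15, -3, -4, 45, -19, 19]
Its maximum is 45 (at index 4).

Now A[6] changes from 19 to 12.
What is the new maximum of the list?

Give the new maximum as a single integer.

Answer: 45

Derivation:
Old max = 45 (at index 4)
Change: A[6] 19 -> 12
Changed element was NOT the old max.
  New max = max(old_max, new_val) = max(45, 12) = 45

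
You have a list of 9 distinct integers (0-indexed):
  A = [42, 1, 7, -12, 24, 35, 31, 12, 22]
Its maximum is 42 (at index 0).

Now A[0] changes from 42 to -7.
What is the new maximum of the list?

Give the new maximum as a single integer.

Answer: 35

Derivation:
Old max = 42 (at index 0)
Change: A[0] 42 -> -7
Changed element WAS the max -> may need rescan.
  Max of remaining elements: 35
  New max = max(-7, 35) = 35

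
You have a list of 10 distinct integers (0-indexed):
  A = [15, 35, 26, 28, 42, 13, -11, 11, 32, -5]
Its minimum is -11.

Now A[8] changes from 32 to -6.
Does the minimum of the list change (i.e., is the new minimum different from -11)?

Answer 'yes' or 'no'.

Answer: no

Derivation:
Old min = -11
Change: A[8] 32 -> -6
Changed element was NOT the min; min changes only if -6 < -11.
New min = -11; changed? no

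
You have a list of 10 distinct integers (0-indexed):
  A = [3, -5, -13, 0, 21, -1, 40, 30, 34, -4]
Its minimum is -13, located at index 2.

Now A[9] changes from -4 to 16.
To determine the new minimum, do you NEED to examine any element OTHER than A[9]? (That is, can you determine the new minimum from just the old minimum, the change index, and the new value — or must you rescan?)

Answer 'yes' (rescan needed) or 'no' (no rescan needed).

Old min = -13 at index 2
Change at index 9: -4 -> 16
Index 9 was NOT the min. New min = min(-13, 16). No rescan of other elements needed.
Needs rescan: no

Answer: no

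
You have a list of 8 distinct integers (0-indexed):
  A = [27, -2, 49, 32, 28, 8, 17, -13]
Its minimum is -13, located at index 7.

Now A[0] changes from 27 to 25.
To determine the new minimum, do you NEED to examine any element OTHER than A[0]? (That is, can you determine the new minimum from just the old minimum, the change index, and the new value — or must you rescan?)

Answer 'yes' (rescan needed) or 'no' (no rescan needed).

Old min = -13 at index 7
Change at index 0: 27 -> 25
Index 0 was NOT the min. New min = min(-13, 25). No rescan of other elements needed.
Needs rescan: no

Answer: no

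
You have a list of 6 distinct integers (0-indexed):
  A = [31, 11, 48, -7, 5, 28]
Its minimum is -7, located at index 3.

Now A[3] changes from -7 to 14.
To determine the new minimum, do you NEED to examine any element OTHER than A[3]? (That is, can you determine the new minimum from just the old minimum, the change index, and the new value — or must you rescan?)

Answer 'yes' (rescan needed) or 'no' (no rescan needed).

Old min = -7 at index 3
Change at index 3: -7 -> 14
Index 3 WAS the min and new value 14 > old min -7. Must rescan other elements to find the new min.
Needs rescan: yes

Answer: yes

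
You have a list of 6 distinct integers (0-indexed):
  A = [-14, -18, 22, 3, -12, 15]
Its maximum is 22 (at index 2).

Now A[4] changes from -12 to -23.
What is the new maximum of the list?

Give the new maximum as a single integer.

Answer: 22

Derivation:
Old max = 22 (at index 2)
Change: A[4] -12 -> -23
Changed element was NOT the old max.
  New max = max(old_max, new_val) = max(22, -23) = 22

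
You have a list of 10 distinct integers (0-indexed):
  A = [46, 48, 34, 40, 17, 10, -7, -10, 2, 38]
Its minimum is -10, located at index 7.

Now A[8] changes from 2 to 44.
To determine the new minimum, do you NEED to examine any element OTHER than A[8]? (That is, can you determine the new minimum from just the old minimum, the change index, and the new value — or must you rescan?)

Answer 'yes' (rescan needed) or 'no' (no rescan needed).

Answer: no

Derivation:
Old min = -10 at index 7
Change at index 8: 2 -> 44
Index 8 was NOT the min. New min = min(-10, 44). No rescan of other elements needed.
Needs rescan: no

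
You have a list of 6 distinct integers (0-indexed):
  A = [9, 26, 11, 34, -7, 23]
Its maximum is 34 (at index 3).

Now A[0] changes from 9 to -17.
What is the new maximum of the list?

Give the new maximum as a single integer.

Old max = 34 (at index 3)
Change: A[0] 9 -> -17
Changed element was NOT the old max.
  New max = max(old_max, new_val) = max(34, -17) = 34

Answer: 34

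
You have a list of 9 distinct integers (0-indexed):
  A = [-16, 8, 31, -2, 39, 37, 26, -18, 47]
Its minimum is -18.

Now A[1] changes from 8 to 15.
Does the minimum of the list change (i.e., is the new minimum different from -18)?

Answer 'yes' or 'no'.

Old min = -18
Change: A[1] 8 -> 15
Changed element was NOT the min; min changes only if 15 < -18.
New min = -18; changed? no

Answer: no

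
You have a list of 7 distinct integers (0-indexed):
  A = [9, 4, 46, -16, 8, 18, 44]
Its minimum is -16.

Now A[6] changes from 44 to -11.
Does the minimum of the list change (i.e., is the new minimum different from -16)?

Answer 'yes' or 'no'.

Old min = -16
Change: A[6] 44 -> -11
Changed element was NOT the min; min changes only if -11 < -16.
New min = -16; changed? no

Answer: no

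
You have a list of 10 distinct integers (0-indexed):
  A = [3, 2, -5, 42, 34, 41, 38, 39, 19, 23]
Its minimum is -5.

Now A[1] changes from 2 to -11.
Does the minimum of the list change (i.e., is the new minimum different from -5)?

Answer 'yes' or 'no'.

Old min = -5
Change: A[1] 2 -> -11
Changed element was NOT the min; min changes only if -11 < -5.
New min = -11; changed? yes

Answer: yes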